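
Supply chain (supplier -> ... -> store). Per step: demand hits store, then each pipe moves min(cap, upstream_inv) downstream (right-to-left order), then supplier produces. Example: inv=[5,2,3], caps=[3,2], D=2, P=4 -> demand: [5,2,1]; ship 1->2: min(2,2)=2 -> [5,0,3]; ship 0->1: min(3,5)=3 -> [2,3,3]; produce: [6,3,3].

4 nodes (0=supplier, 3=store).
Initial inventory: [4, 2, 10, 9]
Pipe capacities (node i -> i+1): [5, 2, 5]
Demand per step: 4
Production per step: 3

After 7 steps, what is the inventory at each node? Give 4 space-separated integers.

Step 1: demand=4,sold=4 ship[2->3]=5 ship[1->2]=2 ship[0->1]=4 prod=3 -> inv=[3 4 7 10]
Step 2: demand=4,sold=4 ship[2->3]=5 ship[1->2]=2 ship[0->1]=3 prod=3 -> inv=[3 5 4 11]
Step 3: demand=4,sold=4 ship[2->3]=4 ship[1->2]=2 ship[0->1]=3 prod=3 -> inv=[3 6 2 11]
Step 4: demand=4,sold=4 ship[2->3]=2 ship[1->2]=2 ship[0->1]=3 prod=3 -> inv=[3 7 2 9]
Step 5: demand=4,sold=4 ship[2->3]=2 ship[1->2]=2 ship[0->1]=3 prod=3 -> inv=[3 8 2 7]
Step 6: demand=4,sold=4 ship[2->3]=2 ship[1->2]=2 ship[0->1]=3 prod=3 -> inv=[3 9 2 5]
Step 7: demand=4,sold=4 ship[2->3]=2 ship[1->2]=2 ship[0->1]=3 prod=3 -> inv=[3 10 2 3]

3 10 2 3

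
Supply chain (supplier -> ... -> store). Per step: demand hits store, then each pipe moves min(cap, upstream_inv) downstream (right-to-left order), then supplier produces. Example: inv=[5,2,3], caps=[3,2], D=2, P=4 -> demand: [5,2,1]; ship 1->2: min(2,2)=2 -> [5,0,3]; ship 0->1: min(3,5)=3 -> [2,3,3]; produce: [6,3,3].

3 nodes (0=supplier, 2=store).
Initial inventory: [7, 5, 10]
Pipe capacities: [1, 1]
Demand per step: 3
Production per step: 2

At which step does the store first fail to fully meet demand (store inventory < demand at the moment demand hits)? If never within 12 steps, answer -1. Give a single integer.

Step 1: demand=3,sold=3 ship[1->2]=1 ship[0->1]=1 prod=2 -> [8 5 8]
Step 2: demand=3,sold=3 ship[1->2]=1 ship[0->1]=1 prod=2 -> [9 5 6]
Step 3: demand=3,sold=3 ship[1->2]=1 ship[0->1]=1 prod=2 -> [10 5 4]
Step 4: demand=3,sold=3 ship[1->2]=1 ship[0->1]=1 prod=2 -> [11 5 2]
Step 5: demand=3,sold=2 ship[1->2]=1 ship[0->1]=1 prod=2 -> [12 5 1]
Step 6: demand=3,sold=1 ship[1->2]=1 ship[0->1]=1 prod=2 -> [13 5 1]
Step 7: demand=3,sold=1 ship[1->2]=1 ship[0->1]=1 prod=2 -> [14 5 1]
Step 8: demand=3,sold=1 ship[1->2]=1 ship[0->1]=1 prod=2 -> [15 5 1]
Step 9: demand=3,sold=1 ship[1->2]=1 ship[0->1]=1 prod=2 -> [16 5 1]
Step 10: demand=3,sold=1 ship[1->2]=1 ship[0->1]=1 prod=2 -> [17 5 1]
Step 11: demand=3,sold=1 ship[1->2]=1 ship[0->1]=1 prod=2 -> [18 5 1]
Step 12: demand=3,sold=1 ship[1->2]=1 ship[0->1]=1 prod=2 -> [19 5 1]
First stockout at step 5

5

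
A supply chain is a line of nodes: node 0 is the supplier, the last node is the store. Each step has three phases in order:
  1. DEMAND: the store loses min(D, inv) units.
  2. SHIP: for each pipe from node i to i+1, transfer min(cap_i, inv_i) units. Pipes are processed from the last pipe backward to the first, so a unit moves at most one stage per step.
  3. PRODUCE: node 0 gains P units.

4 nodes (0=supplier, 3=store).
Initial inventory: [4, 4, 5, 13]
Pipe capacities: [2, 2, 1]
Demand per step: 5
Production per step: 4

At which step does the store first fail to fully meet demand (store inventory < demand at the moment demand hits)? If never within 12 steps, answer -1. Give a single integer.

Step 1: demand=5,sold=5 ship[2->3]=1 ship[1->2]=2 ship[0->1]=2 prod=4 -> [6 4 6 9]
Step 2: demand=5,sold=5 ship[2->3]=1 ship[1->2]=2 ship[0->1]=2 prod=4 -> [8 4 7 5]
Step 3: demand=5,sold=5 ship[2->3]=1 ship[1->2]=2 ship[0->1]=2 prod=4 -> [10 4 8 1]
Step 4: demand=5,sold=1 ship[2->3]=1 ship[1->2]=2 ship[0->1]=2 prod=4 -> [12 4 9 1]
Step 5: demand=5,sold=1 ship[2->3]=1 ship[1->2]=2 ship[0->1]=2 prod=4 -> [14 4 10 1]
Step 6: demand=5,sold=1 ship[2->3]=1 ship[1->2]=2 ship[0->1]=2 prod=4 -> [16 4 11 1]
Step 7: demand=5,sold=1 ship[2->3]=1 ship[1->2]=2 ship[0->1]=2 prod=4 -> [18 4 12 1]
Step 8: demand=5,sold=1 ship[2->3]=1 ship[1->2]=2 ship[0->1]=2 prod=4 -> [20 4 13 1]
Step 9: demand=5,sold=1 ship[2->3]=1 ship[1->2]=2 ship[0->1]=2 prod=4 -> [22 4 14 1]
Step 10: demand=5,sold=1 ship[2->3]=1 ship[1->2]=2 ship[0->1]=2 prod=4 -> [24 4 15 1]
Step 11: demand=5,sold=1 ship[2->3]=1 ship[1->2]=2 ship[0->1]=2 prod=4 -> [26 4 16 1]
Step 12: demand=5,sold=1 ship[2->3]=1 ship[1->2]=2 ship[0->1]=2 prod=4 -> [28 4 17 1]
First stockout at step 4

4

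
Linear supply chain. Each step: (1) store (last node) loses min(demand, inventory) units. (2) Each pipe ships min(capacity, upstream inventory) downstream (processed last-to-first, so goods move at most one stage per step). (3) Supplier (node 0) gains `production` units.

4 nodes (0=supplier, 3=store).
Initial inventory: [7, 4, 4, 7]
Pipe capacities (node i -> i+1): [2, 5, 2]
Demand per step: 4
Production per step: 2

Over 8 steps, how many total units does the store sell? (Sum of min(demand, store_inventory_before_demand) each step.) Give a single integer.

Answer: 21

Derivation:
Step 1: sold=4 (running total=4) -> [7 2 6 5]
Step 2: sold=4 (running total=8) -> [7 2 6 3]
Step 3: sold=3 (running total=11) -> [7 2 6 2]
Step 4: sold=2 (running total=13) -> [7 2 6 2]
Step 5: sold=2 (running total=15) -> [7 2 6 2]
Step 6: sold=2 (running total=17) -> [7 2 6 2]
Step 7: sold=2 (running total=19) -> [7 2 6 2]
Step 8: sold=2 (running total=21) -> [7 2 6 2]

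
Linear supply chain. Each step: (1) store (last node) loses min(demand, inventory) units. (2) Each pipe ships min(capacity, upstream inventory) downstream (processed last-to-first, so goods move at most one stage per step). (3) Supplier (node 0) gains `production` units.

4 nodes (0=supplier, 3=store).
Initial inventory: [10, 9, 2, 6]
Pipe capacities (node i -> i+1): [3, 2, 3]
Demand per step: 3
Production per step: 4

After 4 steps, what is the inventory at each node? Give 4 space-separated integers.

Step 1: demand=3,sold=3 ship[2->3]=2 ship[1->2]=2 ship[0->1]=3 prod=4 -> inv=[11 10 2 5]
Step 2: demand=3,sold=3 ship[2->3]=2 ship[1->2]=2 ship[0->1]=3 prod=4 -> inv=[12 11 2 4]
Step 3: demand=3,sold=3 ship[2->3]=2 ship[1->2]=2 ship[0->1]=3 prod=4 -> inv=[13 12 2 3]
Step 4: demand=3,sold=3 ship[2->3]=2 ship[1->2]=2 ship[0->1]=3 prod=4 -> inv=[14 13 2 2]

14 13 2 2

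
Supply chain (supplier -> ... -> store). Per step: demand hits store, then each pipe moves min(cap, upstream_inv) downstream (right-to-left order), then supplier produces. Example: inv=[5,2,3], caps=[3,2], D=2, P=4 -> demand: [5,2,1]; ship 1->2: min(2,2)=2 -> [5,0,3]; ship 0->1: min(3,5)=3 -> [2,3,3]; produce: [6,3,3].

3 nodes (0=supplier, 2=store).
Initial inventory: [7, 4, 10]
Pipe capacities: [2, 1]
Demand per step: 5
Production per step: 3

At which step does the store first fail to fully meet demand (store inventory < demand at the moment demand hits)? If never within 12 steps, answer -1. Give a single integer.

Step 1: demand=5,sold=5 ship[1->2]=1 ship[0->1]=2 prod=3 -> [8 5 6]
Step 2: demand=5,sold=5 ship[1->2]=1 ship[0->1]=2 prod=3 -> [9 6 2]
Step 3: demand=5,sold=2 ship[1->2]=1 ship[0->1]=2 prod=3 -> [10 7 1]
Step 4: demand=5,sold=1 ship[1->2]=1 ship[0->1]=2 prod=3 -> [11 8 1]
Step 5: demand=5,sold=1 ship[1->2]=1 ship[0->1]=2 prod=3 -> [12 9 1]
Step 6: demand=5,sold=1 ship[1->2]=1 ship[0->1]=2 prod=3 -> [13 10 1]
Step 7: demand=5,sold=1 ship[1->2]=1 ship[0->1]=2 prod=3 -> [14 11 1]
Step 8: demand=5,sold=1 ship[1->2]=1 ship[0->1]=2 prod=3 -> [15 12 1]
Step 9: demand=5,sold=1 ship[1->2]=1 ship[0->1]=2 prod=3 -> [16 13 1]
Step 10: demand=5,sold=1 ship[1->2]=1 ship[0->1]=2 prod=3 -> [17 14 1]
Step 11: demand=5,sold=1 ship[1->2]=1 ship[0->1]=2 prod=3 -> [18 15 1]
Step 12: demand=5,sold=1 ship[1->2]=1 ship[0->1]=2 prod=3 -> [19 16 1]
First stockout at step 3

3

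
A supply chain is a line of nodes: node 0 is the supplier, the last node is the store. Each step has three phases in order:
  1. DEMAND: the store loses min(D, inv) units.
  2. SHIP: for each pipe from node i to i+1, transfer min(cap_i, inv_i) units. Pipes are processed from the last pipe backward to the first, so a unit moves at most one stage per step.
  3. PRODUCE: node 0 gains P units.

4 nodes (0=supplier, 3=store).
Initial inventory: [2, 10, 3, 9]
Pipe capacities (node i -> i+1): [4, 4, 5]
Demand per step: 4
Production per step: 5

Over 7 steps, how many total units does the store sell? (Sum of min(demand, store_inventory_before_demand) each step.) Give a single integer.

Answer: 28

Derivation:
Step 1: sold=4 (running total=4) -> [5 8 4 8]
Step 2: sold=4 (running total=8) -> [6 8 4 8]
Step 3: sold=4 (running total=12) -> [7 8 4 8]
Step 4: sold=4 (running total=16) -> [8 8 4 8]
Step 5: sold=4 (running total=20) -> [9 8 4 8]
Step 6: sold=4 (running total=24) -> [10 8 4 8]
Step 7: sold=4 (running total=28) -> [11 8 4 8]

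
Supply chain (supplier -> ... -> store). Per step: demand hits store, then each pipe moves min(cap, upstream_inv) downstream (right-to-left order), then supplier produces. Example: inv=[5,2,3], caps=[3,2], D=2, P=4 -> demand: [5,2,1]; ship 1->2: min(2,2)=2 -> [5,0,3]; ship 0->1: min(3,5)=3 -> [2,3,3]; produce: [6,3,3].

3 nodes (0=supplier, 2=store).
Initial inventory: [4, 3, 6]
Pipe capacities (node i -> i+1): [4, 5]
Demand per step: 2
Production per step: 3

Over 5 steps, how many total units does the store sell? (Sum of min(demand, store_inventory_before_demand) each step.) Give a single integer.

Step 1: sold=2 (running total=2) -> [3 4 7]
Step 2: sold=2 (running total=4) -> [3 3 9]
Step 3: sold=2 (running total=6) -> [3 3 10]
Step 4: sold=2 (running total=8) -> [3 3 11]
Step 5: sold=2 (running total=10) -> [3 3 12]

Answer: 10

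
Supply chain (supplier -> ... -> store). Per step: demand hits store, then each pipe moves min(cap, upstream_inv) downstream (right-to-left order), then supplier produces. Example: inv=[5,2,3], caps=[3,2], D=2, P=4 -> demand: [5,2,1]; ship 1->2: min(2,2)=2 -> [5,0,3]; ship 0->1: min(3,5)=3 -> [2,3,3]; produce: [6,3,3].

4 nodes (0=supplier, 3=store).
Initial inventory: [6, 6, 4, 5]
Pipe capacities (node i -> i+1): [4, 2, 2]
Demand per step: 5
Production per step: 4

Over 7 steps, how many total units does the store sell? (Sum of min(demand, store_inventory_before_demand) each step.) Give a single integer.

Step 1: sold=5 (running total=5) -> [6 8 4 2]
Step 2: sold=2 (running total=7) -> [6 10 4 2]
Step 3: sold=2 (running total=9) -> [6 12 4 2]
Step 4: sold=2 (running total=11) -> [6 14 4 2]
Step 5: sold=2 (running total=13) -> [6 16 4 2]
Step 6: sold=2 (running total=15) -> [6 18 4 2]
Step 7: sold=2 (running total=17) -> [6 20 4 2]

Answer: 17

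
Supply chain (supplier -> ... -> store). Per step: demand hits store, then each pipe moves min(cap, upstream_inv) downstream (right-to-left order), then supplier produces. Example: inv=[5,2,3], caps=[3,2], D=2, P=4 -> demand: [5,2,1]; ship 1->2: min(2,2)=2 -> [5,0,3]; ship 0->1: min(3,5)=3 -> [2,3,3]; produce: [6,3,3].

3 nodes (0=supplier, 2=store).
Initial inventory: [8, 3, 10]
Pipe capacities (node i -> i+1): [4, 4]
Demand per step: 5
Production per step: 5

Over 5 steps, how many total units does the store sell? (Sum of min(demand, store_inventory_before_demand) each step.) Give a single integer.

Step 1: sold=5 (running total=5) -> [9 4 8]
Step 2: sold=5 (running total=10) -> [10 4 7]
Step 3: sold=5 (running total=15) -> [11 4 6]
Step 4: sold=5 (running total=20) -> [12 4 5]
Step 5: sold=5 (running total=25) -> [13 4 4]

Answer: 25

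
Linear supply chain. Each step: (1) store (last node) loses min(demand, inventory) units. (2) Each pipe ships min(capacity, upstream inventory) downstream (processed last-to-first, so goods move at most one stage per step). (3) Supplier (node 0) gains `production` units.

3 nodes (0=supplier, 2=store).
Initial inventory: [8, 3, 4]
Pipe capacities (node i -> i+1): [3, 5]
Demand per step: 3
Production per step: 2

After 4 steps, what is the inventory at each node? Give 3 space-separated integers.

Step 1: demand=3,sold=3 ship[1->2]=3 ship[0->1]=3 prod=2 -> inv=[7 3 4]
Step 2: demand=3,sold=3 ship[1->2]=3 ship[0->1]=3 prod=2 -> inv=[6 3 4]
Step 3: demand=3,sold=3 ship[1->2]=3 ship[0->1]=3 prod=2 -> inv=[5 3 4]
Step 4: demand=3,sold=3 ship[1->2]=3 ship[0->1]=3 prod=2 -> inv=[4 3 4]

4 3 4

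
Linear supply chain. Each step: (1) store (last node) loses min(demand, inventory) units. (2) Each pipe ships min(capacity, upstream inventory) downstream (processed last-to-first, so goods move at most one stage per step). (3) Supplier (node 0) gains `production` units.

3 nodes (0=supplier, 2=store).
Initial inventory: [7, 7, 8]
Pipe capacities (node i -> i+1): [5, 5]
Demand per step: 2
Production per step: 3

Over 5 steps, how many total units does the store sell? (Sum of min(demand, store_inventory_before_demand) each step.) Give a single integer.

Answer: 10

Derivation:
Step 1: sold=2 (running total=2) -> [5 7 11]
Step 2: sold=2 (running total=4) -> [3 7 14]
Step 3: sold=2 (running total=6) -> [3 5 17]
Step 4: sold=2 (running total=8) -> [3 3 20]
Step 5: sold=2 (running total=10) -> [3 3 21]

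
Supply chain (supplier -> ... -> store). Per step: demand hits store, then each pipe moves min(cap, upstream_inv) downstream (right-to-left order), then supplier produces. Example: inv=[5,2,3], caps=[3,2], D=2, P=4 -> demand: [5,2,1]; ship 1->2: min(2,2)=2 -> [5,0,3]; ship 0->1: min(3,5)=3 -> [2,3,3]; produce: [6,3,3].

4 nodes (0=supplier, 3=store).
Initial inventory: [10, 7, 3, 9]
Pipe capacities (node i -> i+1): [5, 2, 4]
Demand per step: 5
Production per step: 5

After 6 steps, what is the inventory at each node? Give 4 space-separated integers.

Step 1: demand=5,sold=5 ship[2->3]=3 ship[1->2]=2 ship[0->1]=5 prod=5 -> inv=[10 10 2 7]
Step 2: demand=5,sold=5 ship[2->3]=2 ship[1->2]=2 ship[0->1]=5 prod=5 -> inv=[10 13 2 4]
Step 3: demand=5,sold=4 ship[2->3]=2 ship[1->2]=2 ship[0->1]=5 prod=5 -> inv=[10 16 2 2]
Step 4: demand=5,sold=2 ship[2->3]=2 ship[1->2]=2 ship[0->1]=5 prod=5 -> inv=[10 19 2 2]
Step 5: demand=5,sold=2 ship[2->3]=2 ship[1->2]=2 ship[0->1]=5 prod=5 -> inv=[10 22 2 2]
Step 6: demand=5,sold=2 ship[2->3]=2 ship[1->2]=2 ship[0->1]=5 prod=5 -> inv=[10 25 2 2]

10 25 2 2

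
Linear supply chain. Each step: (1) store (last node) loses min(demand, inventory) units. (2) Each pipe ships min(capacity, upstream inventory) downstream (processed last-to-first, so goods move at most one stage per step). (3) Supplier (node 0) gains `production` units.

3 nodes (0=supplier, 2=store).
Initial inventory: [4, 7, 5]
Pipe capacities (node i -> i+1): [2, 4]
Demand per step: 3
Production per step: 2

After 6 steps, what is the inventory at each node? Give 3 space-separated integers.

Step 1: demand=3,sold=3 ship[1->2]=4 ship[0->1]=2 prod=2 -> inv=[4 5 6]
Step 2: demand=3,sold=3 ship[1->2]=4 ship[0->1]=2 prod=2 -> inv=[4 3 7]
Step 3: demand=3,sold=3 ship[1->2]=3 ship[0->1]=2 prod=2 -> inv=[4 2 7]
Step 4: demand=3,sold=3 ship[1->2]=2 ship[0->1]=2 prod=2 -> inv=[4 2 6]
Step 5: demand=3,sold=3 ship[1->2]=2 ship[0->1]=2 prod=2 -> inv=[4 2 5]
Step 6: demand=3,sold=3 ship[1->2]=2 ship[0->1]=2 prod=2 -> inv=[4 2 4]

4 2 4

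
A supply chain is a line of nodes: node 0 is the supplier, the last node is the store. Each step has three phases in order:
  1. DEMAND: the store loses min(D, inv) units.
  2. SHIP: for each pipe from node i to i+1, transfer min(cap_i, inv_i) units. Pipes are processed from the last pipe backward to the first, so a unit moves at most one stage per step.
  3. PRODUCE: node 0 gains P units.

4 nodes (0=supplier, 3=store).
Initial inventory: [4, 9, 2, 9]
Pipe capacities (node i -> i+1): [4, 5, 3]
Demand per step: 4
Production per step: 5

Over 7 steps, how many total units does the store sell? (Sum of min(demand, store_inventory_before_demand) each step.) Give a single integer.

Step 1: sold=4 (running total=4) -> [5 8 5 7]
Step 2: sold=4 (running total=8) -> [6 7 7 6]
Step 3: sold=4 (running total=12) -> [7 6 9 5]
Step 4: sold=4 (running total=16) -> [8 5 11 4]
Step 5: sold=4 (running total=20) -> [9 4 13 3]
Step 6: sold=3 (running total=23) -> [10 4 14 3]
Step 7: sold=3 (running total=26) -> [11 4 15 3]

Answer: 26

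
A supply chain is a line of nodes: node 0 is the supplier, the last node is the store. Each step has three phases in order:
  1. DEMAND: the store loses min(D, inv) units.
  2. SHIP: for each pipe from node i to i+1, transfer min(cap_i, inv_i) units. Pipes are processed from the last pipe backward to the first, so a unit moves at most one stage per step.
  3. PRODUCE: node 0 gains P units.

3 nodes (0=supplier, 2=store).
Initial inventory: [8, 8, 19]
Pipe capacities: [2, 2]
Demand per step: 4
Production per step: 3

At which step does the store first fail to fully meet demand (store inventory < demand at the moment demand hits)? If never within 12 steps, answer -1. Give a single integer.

Step 1: demand=4,sold=4 ship[1->2]=2 ship[0->1]=2 prod=3 -> [9 8 17]
Step 2: demand=4,sold=4 ship[1->2]=2 ship[0->1]=2 prod=3 -> [10 8 15]
Step 3: demand=4,sold=4 ship[1->2]=2 ship[0->1]=2 prod=3 -> [11 8 13]
Step 4: demand=4,sold=4 ship[1->2]=2 ship[0->1]=2 prod=3 -> [12 8 11]
Step 5: demand=4,sold=4 ship[1->2]=2 ship[0->1]=2 prod=3 -> [13 8 9]
Step 6: demand=4,sold=4 ship[1->2]=2 ship[0->1]=2 prod=3 -> [14 8 7]
Step 7: demand=4,sold=4 ship[1->2]=2 ship[0->1]=2 prod=3 -> [15 8 5]
Step 8: demand=4,sold=4 ship[1->2]=2 ship[0->1]=2 prod=3 -> [16 8 3]
Step 9: demand=4,sold=3 ship[1->2]=2 ship[0->1]=2 prod=3 -> [17 8 2]
Step 10: demand=4,sold=2 ship[1->2]=2 ship[0->1]=2 prod=3 -> [18 8 2]
Step 11: demand=4,sold=2 ship[1->2]=2 ship[0->1]=2 prod=3 -> [19 8 2]
Step 12: demand=4,sold=2 ship[1->2]=2 ship[0->1]=2 prod=3 -> [20 8 2]
First stockout at step 9

9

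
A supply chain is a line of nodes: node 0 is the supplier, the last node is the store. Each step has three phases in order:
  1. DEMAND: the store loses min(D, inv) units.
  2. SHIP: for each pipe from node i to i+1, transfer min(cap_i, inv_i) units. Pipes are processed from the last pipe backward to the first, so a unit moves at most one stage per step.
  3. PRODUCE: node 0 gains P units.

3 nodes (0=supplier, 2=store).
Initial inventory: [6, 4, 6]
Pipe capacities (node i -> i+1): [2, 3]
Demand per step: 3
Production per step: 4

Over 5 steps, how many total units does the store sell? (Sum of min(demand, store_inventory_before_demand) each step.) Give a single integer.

Answer: 15

Derivation:
Step 1: sold=3 (running total=3) -> [8 3 6]
Step 2: sold=3 (running total=6) -> [10 2 6]
Step 3: sold=3 (running total=9) -> [12 2 5]
Step 4: sold=3 (running total=12) -> [14 2 4]
Step 5: sold=3 (running total=15) -> [16 2 3]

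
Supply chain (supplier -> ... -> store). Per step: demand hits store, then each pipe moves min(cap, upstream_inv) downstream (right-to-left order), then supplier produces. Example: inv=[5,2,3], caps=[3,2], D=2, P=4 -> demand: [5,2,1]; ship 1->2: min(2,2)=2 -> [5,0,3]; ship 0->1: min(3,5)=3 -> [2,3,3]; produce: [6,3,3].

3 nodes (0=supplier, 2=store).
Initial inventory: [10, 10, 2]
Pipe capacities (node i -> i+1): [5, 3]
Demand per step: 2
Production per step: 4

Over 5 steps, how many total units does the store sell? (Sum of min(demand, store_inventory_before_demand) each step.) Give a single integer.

Answer: 10

Derivation:
Step 1: sold=2 (running total=2) -> [9 12 3]
Step 2: sold=2 (running total=4) -> [8 14 4]
Step 3: sold=2 (running total=6) -> [7 16 5]
Step 4: sold=2 (running total=8) -> [6 18 6]
Step 5: sold=2 (running total=10) -> [5 20 7]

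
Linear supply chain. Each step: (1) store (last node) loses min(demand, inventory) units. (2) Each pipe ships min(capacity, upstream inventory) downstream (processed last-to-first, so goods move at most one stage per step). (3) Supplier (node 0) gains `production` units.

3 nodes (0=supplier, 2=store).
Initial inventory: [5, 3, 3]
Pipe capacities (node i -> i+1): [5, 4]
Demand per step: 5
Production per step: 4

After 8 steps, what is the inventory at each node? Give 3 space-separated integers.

Step 1: demand=5,sold=3 ship[1->2]=3 ship[0->1]=5 prod=4 -> inv=[4 5 3]
Step 2: demand=5,sold=3 ship[1->2]=4 ship[0->1]=4 prod=4 -> inv=[4 5 4]
Step 3: demand=5,sold=4 ship[1->2]=4 ship[0->1]=4 prod=4 -> inv=[4 5 4]
Step 4: demand=5,sold=4 ship[1->2]=4 ship[0->1]=4 prod=4 -> inv=[4 5 4]
Step 5: demand=5,sold=4 ship[1->2]=4 ship[0->1]=4 prod=4 -> inv=[4 5 4]
Step 6: demand=5,sold=4 ship[1->2]=4 ship[0->1]=4 prod=4 -> inv=[4 5 4]
Step 7: demand=5,sold=4 ship[1->2]=4 ship[0->1]=4 prod=4 -> inv=[4 5 4]
Step 8: demand=5,sold=4 ship[1->2]=4 ship[0->1]=4 prod=4 -> inv=[4 5 4]

4 5 4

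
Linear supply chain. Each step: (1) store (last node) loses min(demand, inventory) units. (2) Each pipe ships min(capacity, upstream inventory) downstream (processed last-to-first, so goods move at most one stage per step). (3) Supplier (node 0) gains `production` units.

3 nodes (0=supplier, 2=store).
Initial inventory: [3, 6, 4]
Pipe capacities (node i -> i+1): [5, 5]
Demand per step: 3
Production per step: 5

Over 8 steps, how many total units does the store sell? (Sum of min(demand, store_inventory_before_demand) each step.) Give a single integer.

Step 1: sold=3 (running total=3) -> [5 4 6]
Step 2: sold=3 (running total=6) -> [5 5 7]
Step 3: sold=3 (running total=9) -> [5 5 9]
Step 4: sold=3 (running total=12) -> [5 5 11]
Step 5: sold=3 (running total=15) -> [5 5 13]
Step 6: sold=3 (running total=18) -> [5 5 15]
Step 7: sold=3 (running total=21) -> [5 5 17]
Step 8: sold=3 (running total=24) -> [5 5 19]

Answer: 24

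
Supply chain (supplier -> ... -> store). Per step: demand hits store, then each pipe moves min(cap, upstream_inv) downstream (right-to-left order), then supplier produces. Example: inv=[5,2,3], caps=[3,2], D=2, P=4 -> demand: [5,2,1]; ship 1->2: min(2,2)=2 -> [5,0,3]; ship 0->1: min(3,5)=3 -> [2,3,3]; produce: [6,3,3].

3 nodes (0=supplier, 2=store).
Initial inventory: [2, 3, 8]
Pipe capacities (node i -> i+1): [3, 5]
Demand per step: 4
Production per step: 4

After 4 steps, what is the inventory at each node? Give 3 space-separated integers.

Step 1: demand=4,sold=4 ship[1->2]=3 ship[0->1]=2 prod=4 -> inv=[4 2 7]
Step 2: demand=4,sold=4 ship[1->2]=2 ship[0->1]=3 prod=4 -> inv=[5 3 5]
Step 3: demand=4,sold=4 ship[1->2]=3 ship[0->1]=3 prod=4 -> inv=[6 3 4]
Step 4: demand=4,sold=4 ship[1->2]=3 ship[0->1]=3 prod=4 -> inv=[7 3 3]

7 3 3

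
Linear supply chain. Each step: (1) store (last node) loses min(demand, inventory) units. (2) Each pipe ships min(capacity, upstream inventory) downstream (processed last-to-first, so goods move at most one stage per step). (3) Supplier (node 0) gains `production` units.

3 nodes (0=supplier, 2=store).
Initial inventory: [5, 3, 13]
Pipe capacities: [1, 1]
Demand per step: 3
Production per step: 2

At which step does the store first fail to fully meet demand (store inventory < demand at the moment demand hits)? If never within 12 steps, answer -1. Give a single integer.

Step 1: demand=3,sold=3 ship[1->2]=1 ship[0->1]=1 prod=2 -> [6 3 11]
Step 2: demand=3,sold=3 ship[1->2]=1 ship[0->1]=1 prod=2 -> [7 3 9]
Step 3: demand=3,sold=3 ship[1->2]=1 ship[0->1]=1 prod=2 -> [8 3 7]
Step 4: demand=3,sold=3 ship[1->2]=1 ship[0->1]=1 prod=2 -> [9 3 5]
Step 5: demand=3,sold=3 ship[1->2]=1 ship[0->1]=1 prod=2 -> [10 3 3]
Step 6: demand=3,sold=3 ship[1->2]=1 ship[0->1]=1 prod=2 -> [11 3 1]
Step 7: demand=3,sold=1 ship[1->2]=1 ship[0->1]=1 prod=2 -> [12 3 1]
Step 8: demand=3,sold=1 ship[1->2]=1 ship[0->1]=1 prod=2 -> [13 3 1]
Step 9: demand=3,sold=1 ship[1->2]=1 ship[0->1]=1 prod=2 -> [14 3 1]
Step 10: demand=3,sold=1 ship[1->2]=1 ship[0->1]=1 prod=2 -> [15 3 1]
Step 11: demand=3,sold=1 ship[1->2]=1 ship[0->1]=1 prod=2 -> [16 3 1]
Step 12: demand=3,sold=1 ship[1->2]=1 ship[0->1]=1 prod=2 -> [17 3 1]
First stockout at step 7

7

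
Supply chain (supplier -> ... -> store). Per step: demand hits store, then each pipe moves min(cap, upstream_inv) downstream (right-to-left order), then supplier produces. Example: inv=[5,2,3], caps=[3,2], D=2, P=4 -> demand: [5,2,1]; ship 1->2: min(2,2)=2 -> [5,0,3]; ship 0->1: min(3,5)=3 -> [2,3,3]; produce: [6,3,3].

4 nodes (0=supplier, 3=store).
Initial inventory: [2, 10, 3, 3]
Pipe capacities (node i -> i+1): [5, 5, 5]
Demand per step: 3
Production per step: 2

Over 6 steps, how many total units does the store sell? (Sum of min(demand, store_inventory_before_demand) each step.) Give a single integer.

Answer: 18

Derivation:
Step 1: sold=3 (running total=3) -> [2 7 5 3]
Step 2: sold=3 (running total=6) -> [2 4 5 5]
Step 3: sold=3 (running total=9) -> [2 2 4 7]
Step 4: sold=3 (running total=12) -> [2 2 2 8]
Step 5: sold=3 (running total=15) -> [2 2 2 7]
Step 6: sold=3 (running total=18) -> [2 2 2 6]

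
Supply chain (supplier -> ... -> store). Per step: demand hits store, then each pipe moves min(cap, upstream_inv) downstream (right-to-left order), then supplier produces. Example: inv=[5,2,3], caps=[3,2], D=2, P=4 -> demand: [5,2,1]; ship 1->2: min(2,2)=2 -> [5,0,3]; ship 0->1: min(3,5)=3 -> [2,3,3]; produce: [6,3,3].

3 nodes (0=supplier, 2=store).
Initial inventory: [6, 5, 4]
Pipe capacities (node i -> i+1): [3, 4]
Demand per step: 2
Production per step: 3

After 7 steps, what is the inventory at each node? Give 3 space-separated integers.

Step 1: demand=2,sold=2 ship[1->2]=4 ship[0->1]=3 prod=3 -> inv=[6 4 6]
Step 2: demand=2,sold=2 ship[1->2]=4 ship[0->1]=3 prod=3 -> inv=[6 3 8]
Step 3: demand=2,sold=2 ship[1->2]=3 ship[0->1]=3 prod=3 -> inv=[6 3 9]
Step 4: demand=2,sold=2 ship[1->2]=3 ship[0->1]=3 prod=3 -> inv=[6 3 10]
Step 5: demand=2,sold=2 ship[1->2]=3 ship[0->1]=3 prod=3 -> inv=[6 3 11]
Step 6: demand=2,sold=2 ship[1->2]=3 ship[0->1]=3 prod=3 -> inv=[6 3 12]
Step 7: demand=2,sold=2 ship[1->2]=3 ship[0->1]=3 prod=3 -> inv=[6 3 13]

6 3 13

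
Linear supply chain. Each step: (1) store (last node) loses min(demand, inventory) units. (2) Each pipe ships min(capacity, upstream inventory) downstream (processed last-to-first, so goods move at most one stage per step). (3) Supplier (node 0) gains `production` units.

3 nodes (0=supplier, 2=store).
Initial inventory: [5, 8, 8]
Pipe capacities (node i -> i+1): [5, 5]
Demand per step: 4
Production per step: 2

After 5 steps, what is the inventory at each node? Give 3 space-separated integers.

Step 1: demand=4,sold=4 ship[1->2]=5 ship[0->1]=5 prod=2 -> inv=[2 8 9]
Step 2: demand=4,sold=4 ship[1->2]=5 ship[0->1]=2 prod=2 -> inv=[2 5 10]
Step 3: demand=4,sold=4 ship[1->2]=5 ship[0->1]=2 prod=2 -> inv=[2 2 11]
Step 4: demand=4,sold=4 ship[1->2]=2 ship[0->1]=2 prod=2 -> inv=[2 2 9]
Step 5: demand=4,sold=4 ship[1->2]=2 ship[0->1]=2 prod=2 -> inv=[2 2 7]

2 2 7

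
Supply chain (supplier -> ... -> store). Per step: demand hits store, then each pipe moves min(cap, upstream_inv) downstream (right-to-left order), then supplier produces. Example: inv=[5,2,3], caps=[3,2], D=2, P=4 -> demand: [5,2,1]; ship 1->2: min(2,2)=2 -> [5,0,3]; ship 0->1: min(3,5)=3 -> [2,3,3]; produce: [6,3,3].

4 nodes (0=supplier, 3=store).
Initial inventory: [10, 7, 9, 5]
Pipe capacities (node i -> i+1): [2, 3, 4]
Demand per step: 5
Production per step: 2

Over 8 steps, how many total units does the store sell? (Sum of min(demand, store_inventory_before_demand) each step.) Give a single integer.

Step 1: sold=5 (running total=5) -> [10 6 8 4]
Step 2: sold=4 (running total=9) -> [10 5 7 4]
Step 3: sold=4 (running total=13) -> [10 4 6 4]
Step 4: sold=4 (running total=17) -> [10 3 5 4]
Step 5: sold=4 (running total=21) -> [10 2 4 4]
Step 6: sold=4 (running total=25) -> [10 2 2 4]
Step 7: sold=4 (running total=29) -> [10 2 2 2]
Step 8: sold=2 (running total=31) -> [10 2 2 2]

Answer: 31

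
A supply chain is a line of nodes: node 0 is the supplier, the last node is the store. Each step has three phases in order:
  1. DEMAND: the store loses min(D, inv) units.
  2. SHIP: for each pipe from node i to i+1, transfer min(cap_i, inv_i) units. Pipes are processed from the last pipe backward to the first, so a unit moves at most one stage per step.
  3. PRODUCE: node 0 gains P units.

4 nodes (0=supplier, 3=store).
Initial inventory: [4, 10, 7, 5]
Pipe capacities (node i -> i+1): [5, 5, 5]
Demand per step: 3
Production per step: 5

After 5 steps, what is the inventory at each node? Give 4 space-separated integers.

Step 1: demand=3,sold=3 ship[2->3]=5 ship[1->2]=5 ship[0->1]=4 prod=5 -> inv=[5 9 7 7]
Step 2: demand=3,sold=3 ship[2->3]=5 ship[1->2]=5 ship[0->1]=5 prod=5 -> inv=[5 9 7 9]
Step 3: demand=3,sold=3 ship[2->3]=5 ship[1->2]=5 ship[0->1]=5 prod=5 -> inv=[5 9 7 11]
Step 4: demand=3,sold=3 ship[2->3]=5 ship[1->2]=5 ship[0->1]=5 prod=5 -> inv=[5 9 7 13]
Step 5: demand=3,sold=3 ship[2->3]=5 ship[1->2]=5 ship[0->1]=5 prod=5 -> inv=[5 9 7 15]

5 9 7 15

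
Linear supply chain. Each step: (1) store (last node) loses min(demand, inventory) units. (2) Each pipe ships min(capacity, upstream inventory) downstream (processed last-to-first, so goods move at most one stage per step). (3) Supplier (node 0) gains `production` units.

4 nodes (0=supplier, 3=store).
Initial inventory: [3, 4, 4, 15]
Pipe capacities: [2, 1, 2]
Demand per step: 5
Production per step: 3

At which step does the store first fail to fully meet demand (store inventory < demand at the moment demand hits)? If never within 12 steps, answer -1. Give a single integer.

Step 1: demand=5,sold=5 ship[2->3]=2 ship[1->2]=1 ship[0->1]=2 prod=3 -> [4 5 3 12]
Step 2: demand=5,sold=5 ship[2->3]=2 ship[1->2]=1 ship[0->1]=2 prod=3 -> [5 6 2 9]
Step 3: demand=5,sold=5 ship[2->3]=2 ship[1->2]=1 ship[0->1]=2 prod=3 -> [6 7 1 6]
Step 4: demand=5,sold=5 ship[2->3]=1 ship[1->2]=1 ship[0->1]=2 prod=3 -> [7 8 1 2]
Step 5: demand=5,sold=2 ship[2->3]=1 ship[1->2]=1 ship[0->1]=2 prod=3 -> [8 9 1 1]
Step 6: demand=5,sold=1 ship[2->3]=1 ship[1->2]=1 ship[0->1]=2 prod=3 -> [9 10 1 1]
Step 7: demand=5,sold=1 ship[2->3]=1 ship[1->2]=1 ship[0->1]=2 prod=3 -> [10 11 1 1]
Step 8: demand=5,sold=1 ship[2->3]=1 ship[1->2]=1 ship[0->1]=2 prod=3 -> [11 12 1 1]
Step 9: demand=5,sold=1 ship[2->3]=1 ship[1->2]=1 ship[0->1]=2 prod=3 -> [12 13 1 1]
Step 10: demand=5,sold=1 ship[2->3]=1 ship[1->2]=1 ship[0->1]=2 prod=3 -> [13 14 1 1]
Step 11: demand=5,sold=1 ship[2->3]=1 ship[1->2]=1 ship[0->1]=2 prod=3 -> [14 15 1 1]
Step 12: demand=5,sold=1 ship[2->3]=1 ship[1->2]=1 ship[0->1]=2 prod=3 -> [15 16 1 1]
First stockout at step 5

5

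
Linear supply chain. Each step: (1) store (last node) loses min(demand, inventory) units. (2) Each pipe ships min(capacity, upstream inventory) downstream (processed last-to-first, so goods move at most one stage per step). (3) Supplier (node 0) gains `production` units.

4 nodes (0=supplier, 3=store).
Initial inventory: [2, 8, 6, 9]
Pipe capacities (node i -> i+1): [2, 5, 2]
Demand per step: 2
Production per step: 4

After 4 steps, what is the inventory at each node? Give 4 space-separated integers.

Step 1: demand=2,sold=2 ship[2->3]=2 ship[1->2]=5 ship[0->1]=2 prod=4 -> inv=[4 5 9 9]
Step 2: demand=2,sold=2 ship[2->3]=2 ship[1->2]=5 ship[0->1]=2 prod=4 -> inv=[6 2 12 9]
Step 3: demand=2,sold=2 ship[2->3]=2 ship[1->2]=2 ship[0->1]=2 prod=4 -> inv=[8 2 12 9]
Step 4: demand=2,sold=2 ship[2->3]=2 ship[1->2]=2 ship[0->1]=2 prod=4 -> inv=[10 2 12 9]

10 2 12 9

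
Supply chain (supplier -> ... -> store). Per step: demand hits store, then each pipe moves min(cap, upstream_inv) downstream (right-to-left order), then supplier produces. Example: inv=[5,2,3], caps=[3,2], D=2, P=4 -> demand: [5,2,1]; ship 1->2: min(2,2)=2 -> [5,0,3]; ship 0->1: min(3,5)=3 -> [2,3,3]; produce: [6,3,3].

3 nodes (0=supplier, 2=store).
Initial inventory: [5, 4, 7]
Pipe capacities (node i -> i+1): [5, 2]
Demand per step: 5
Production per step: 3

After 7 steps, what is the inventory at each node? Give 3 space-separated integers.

Step 1: demand=5,sold=5 ship[1->2]=2 ship[0->1]=5 prod=3 -> inv=[3 7 4]
Step 2: demand=5,sold=4 ship[1->2]=2 ship[0->1]=3 prod=3 -> inv=[3 8 2]
Step 3: demand=5,sold=2 ship[1->2]=2 ship[0->1]=3 prod=3 -> inv=[3 9 2]
Step 4: demand=5,sold=2 ship[1->2]=2 ship[0->1]=3 prod=3 -> inv=[3 10 2]
Step 5: demand=5,sold=2 ship[1->2]=2 ship[0->1]=3 prod=3 -> inv=[3 11 2]
Step 6: demand=5,sold=2 ship[1->2]=2 ship[0->1]=3 prod=3 -> inv=[3 12 2]
Step 7: demand=5,sold=2 ship[1->2]=2 ship[0->1]=3 prod=3 -> inv=[3 13 2]

3 13 2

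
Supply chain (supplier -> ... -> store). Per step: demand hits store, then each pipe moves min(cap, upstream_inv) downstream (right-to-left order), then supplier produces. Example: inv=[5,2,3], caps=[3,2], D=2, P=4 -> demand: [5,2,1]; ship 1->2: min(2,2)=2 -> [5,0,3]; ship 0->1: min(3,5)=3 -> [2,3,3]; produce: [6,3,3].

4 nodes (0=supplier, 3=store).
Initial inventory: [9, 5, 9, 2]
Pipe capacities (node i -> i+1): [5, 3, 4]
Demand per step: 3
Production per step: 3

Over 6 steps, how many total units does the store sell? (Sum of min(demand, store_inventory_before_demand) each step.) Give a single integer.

Step 1: sold=2 (running total=2) -> [7 7 8 4]
Step 2: sold=3 (running total=5) -> [5 9 7 5]
Step 3: sold=3 (running total=8) -> [3 11 6 6]
Step 4: sold=3 (running total=11) -> [3 11 5 7]
Step 5: sold=3 (running total=14) -> [3 11 4 8]
Step 6: sold=3 (running total=17) -> [3 11 3 9]

Answer: 17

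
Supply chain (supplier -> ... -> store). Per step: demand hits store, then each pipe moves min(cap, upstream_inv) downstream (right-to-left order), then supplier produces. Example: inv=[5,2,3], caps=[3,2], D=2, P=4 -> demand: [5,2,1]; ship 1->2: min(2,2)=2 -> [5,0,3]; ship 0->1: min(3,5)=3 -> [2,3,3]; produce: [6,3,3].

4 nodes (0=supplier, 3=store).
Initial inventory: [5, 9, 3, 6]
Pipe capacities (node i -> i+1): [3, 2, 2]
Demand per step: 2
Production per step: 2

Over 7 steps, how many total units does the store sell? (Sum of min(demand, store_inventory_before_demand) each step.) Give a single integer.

Answer: 14

Derivation:
Step 1: sold=2 (running total=2) -> [4 10 3 6]
Step 2: sold=2 (running total=4) -> [3 11 3 6]
Step 3: sold=2 (running total=6) -> [2 12 3 6]
Step 4: sold=2 (running total=8) -> [2 12 3 6]
Step 5: sold=2 (running total=10) -> [2 12 3 6]
Step 6: sold=2 (running total=12) -> [2 12 3 6]
Step 7: sold=2 (running total=14) -> [2 12 3 6]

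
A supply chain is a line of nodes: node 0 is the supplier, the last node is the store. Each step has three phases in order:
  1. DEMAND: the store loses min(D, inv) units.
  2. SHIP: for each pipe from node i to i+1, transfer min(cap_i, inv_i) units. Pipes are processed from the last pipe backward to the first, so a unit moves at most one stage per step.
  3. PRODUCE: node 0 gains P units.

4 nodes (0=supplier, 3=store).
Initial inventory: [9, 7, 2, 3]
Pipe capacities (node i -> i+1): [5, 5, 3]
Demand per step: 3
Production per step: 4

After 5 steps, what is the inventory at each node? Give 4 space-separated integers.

Step 1: demand=3,sold=3 ship[2->3]=2 ship[1->2]=5 ship[0->1]=5 prod=4 -> inv=[8 7 5 2]
Step 2: demand=3,sold=2 ship[2->3]=3 ship[1->2]=5 ship[0->1]=5 prod=4 -> inv=[7 7 7 3]
Step 3: demand=3,sold=3 ship[2->3]=3 ship[1->2]=5 ship[0->1]=5 prod=4 -> inv=[6 7 9 3]
Step 4: demand=3,sold=3 ship[2->3]=3 ship[1->2]=5 ship[0->1]=5 prod=4 -> inv=[5 7 11 3]
Step 5: demand=3,sold=3 ship[2->3]=3 ship[1->2]=5 ship[0->1]=5 prod=4 -> inv=[4 7 13 3]

4 7 13 3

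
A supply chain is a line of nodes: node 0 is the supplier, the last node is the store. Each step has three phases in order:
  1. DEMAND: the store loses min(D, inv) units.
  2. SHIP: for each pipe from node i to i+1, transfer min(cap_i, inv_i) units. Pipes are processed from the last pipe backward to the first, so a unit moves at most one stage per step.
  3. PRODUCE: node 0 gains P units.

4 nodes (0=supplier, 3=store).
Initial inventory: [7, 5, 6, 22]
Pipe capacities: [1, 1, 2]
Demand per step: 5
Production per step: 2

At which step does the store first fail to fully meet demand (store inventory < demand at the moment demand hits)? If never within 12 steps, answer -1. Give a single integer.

Step 1: demand=5,sold=5 ship[2->3]=2 ship[1->2]=1 ship[0->1]=1 prod=2 -> [8 5 5 19]
Step 2: demand=5,sold=5 ship[2->3]=2 ship[1->2]=1 ship[0->1]=1 prod=2 -> [9 5 4 16]
Step 3: demand=5,sold=5 ship[2->3]=2 ship[1->2]=1 ship[0->1]=1 prod=2 -> [10 5 3 13]
Step 4: demand=5,sold=5 ship[2->3]=2 ship[1->2]=1 ship[0->1]=1 prod=2 -> [11 5 2 10]
Step 5: demand=5,sold=5 ship[2->3]=2 ship[1->2]=1 ship[0->1]=1 prod=2 -> [12 5 1 7]
Step 6: demand=5,sold=5 ship[2->3]=1 ship[1->2]=1 ship[0->1]=1 prod=2 -> [13 5 1 3]
Step 7: demand=5,sold=3 ship[2->3]=1 ship[1->2]=1 ship[0->1]=1 prod=2 -> [14 5 1 1]
Step 8: demand=5,sold=1 ship[2->3]=1 ship[1->2]=1 ship[0->1]=1 prod=2 -> [15 5 1 1]
Step 9: demand=5,sold=1 ship[2->3]=1 ship[1->2]=1 ship[0->1]=1 prod=2 -> [16 5 1 1]
Step 10: demand=5,sold=1 ship[2->3]=1 ship[1->2]=1 ship[0->1]=1 prod=2 -> [17 5 1 1]
Step 11: demand=5,sold=1 ship[2->3]=1 ship[1->2]=1 ship[0->1]=1 prod=2 -> [18 5 1 1]
Step 12: demand=5,sold=1 ship[2->3]=1 ship[1->2]=1 ship[0->1]=1 prod=2 -> [19 5 1 1]
First stockout at step 7

7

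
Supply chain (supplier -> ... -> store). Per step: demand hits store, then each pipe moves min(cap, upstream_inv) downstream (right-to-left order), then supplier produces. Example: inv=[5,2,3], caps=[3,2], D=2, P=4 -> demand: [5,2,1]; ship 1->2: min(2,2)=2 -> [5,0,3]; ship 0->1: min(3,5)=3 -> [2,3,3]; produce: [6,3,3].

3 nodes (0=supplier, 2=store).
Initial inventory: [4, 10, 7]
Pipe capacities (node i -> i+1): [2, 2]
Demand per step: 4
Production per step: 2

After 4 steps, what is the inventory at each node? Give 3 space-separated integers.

Step 1: demand=4,sold=4 ship[1->2]=2 ship[0->1]=2 prod=2 -> inv=[4 10 5]
Step 2: demand=4,sold=4 ship[1->2]=2 ship[0->1]=2 prod=2 -> inv=[4 10 3]
Step 3: demand=4,sold=3 ship[1->2]=2 ship[0->1]=2 prod=2 -> inv=[4 10 2]
Step 4: demand=4,sold=2 ship[1->2]=2 ship[0->1]=2 prod=2 -> inv=[4 10 2]

4 10 2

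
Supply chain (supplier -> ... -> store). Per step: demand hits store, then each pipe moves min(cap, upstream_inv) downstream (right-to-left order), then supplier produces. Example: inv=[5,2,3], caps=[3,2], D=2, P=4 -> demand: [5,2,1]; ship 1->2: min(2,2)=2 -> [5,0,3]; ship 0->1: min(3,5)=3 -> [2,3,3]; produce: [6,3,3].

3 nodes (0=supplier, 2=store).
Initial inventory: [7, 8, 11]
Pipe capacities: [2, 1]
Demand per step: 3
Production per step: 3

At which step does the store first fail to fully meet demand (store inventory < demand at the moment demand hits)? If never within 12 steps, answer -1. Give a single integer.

Step 1: demand=3,sold=3 ship[1->2]=1 ship[0->1]=2 prod=3 -> [8 9 9]
Step 2: demand=3,sold=3 ship[1->2]=1 ship[0->1]=2 prod=3 -> [9 10 7]
Step 3: demand=3,sold=3 ship[1->2]=1 ship[0->1]=2 prod=3 -> [10 11 5]
Step 4: demand=3,sold=3 ship[1->2]=1 ship[0->1]=2 prod=3 -> [11 12 3]
Step 5: demand=3,sold=3 ship[1->2]=1 ship[0->1]=2 prod=3 -> [12 13 1]
Step 6: demand=3,sold=1 ship[1->2]=1 ship[0->1]=2 prod=3 -> [13 14 1]
Step 7: demand=3,sold=1 ship[1->2]=1 ship[0->1]=2 prod=3 -> [14 15 1]
Step 8: demand=3,sold=1 ship[1->2]=1 ship[0->1]=2 prod=3 -> [15 16 1]
Step 9: demand=3,sold=1 ship[1->2]=1 ship[0->1]=2 prod=3 -> [16 17 1]
Step 10: demand=3,sold=1 ship[1->2]=1 ship[0->1]=2 prod=3 -> [17 18 1]
Step 11: demand=3,sold=1 ship[1->2]=1 ship[0->1]=2 prod=3 -> [18 19 1]
Step 12: demand=3,sold=1 ship[1->2]=1 ship[0->1]=2 prod=3 -> [19 20 1]
First stockout at step 6

6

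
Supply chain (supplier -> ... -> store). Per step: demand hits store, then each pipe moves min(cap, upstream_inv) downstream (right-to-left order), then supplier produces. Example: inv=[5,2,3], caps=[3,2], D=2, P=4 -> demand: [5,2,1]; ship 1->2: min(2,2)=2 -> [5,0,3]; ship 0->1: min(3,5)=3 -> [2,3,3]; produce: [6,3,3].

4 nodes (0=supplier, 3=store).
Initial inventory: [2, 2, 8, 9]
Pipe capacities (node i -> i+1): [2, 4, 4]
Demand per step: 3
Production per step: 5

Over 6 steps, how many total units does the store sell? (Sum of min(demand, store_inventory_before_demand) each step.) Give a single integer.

Step 1: sold=3 (running total=3) -> [5 2 6 10]
Step 2: sold=3 (running total=6) -> [8 2 4 11]
Step 3: sold=3 (running total=9) -> [11 2 2 12]
Step 4: sold=3 (running total=12) -> [14 2 2 11]
Step 5: sold=3 (running total=15) -> [17 2 2 10]
Step 6: sold=3 (running total=18) -> [20 2 2 9]

Answer: 18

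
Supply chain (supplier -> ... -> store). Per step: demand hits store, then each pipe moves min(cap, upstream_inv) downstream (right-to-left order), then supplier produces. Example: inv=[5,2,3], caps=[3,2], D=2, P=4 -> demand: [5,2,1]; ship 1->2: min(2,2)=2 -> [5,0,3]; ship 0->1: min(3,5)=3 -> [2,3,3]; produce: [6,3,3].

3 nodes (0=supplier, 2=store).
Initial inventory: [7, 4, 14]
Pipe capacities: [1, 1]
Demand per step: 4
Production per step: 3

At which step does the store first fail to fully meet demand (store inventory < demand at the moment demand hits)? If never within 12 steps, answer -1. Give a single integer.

Step 1: demand=4,sold=4 ship[1->2]=1 ship[0->1]=1 prod=3 -> [9 4 11]
Step 2: demand=4,sold=4 ship[1->2]=1 ship[0->1]=1 prod=3 -> [11 4 8]
Step 3: demand=4,sold=4 ship[1->2]=1 ship[0->1]=1 prod=3 -> [13 4 5]
Step 4: demand=4,sold=4 ship[1->2]=1 ship[0->1]=1 prod=3 -> [15 4 2]
Step 5: demand=4,sold=2 ship[1->2]=1 ship[0->1]=1 prod=3 -> [17 4 1]
Step 6: demand=4,sold=1 ship[1->2]=1 ship[0->1]=1 prod=3 -> [19 4 1]
Step 7: demand=4,sold=1 ship[1->2]=1 ship[0->1]=1 prod=3 -> [21 4 1]
Step 8: demand=4,sold=1 ship[1->2]=1 ship[0->1]=1 prod=3 -> [23 4 1]
Step 9: demand=4,sold=1 ship[1->2]=1 ship[0->1]=1 prod=3 -> [25 4 1]
Step 10: demand=4,sold=1 ship[1->2]=1 ship[0->1]=1 prod=3 -> [27 4 1]
Step 11: demand=4,sold=1 ship[1->2]=1 ship[0->1]=1 prod=3 -> [29 4 1]
Step 12: demand=4,sold=1 ship[1->2]=1 ship[0->1]=1 prod=3 -> [31 4 1]
First stockout at step 5

5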